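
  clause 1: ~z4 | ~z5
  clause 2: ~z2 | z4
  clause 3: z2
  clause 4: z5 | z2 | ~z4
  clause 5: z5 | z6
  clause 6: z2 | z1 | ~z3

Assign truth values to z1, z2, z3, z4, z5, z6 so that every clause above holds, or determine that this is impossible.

(z2) alone gives z2 = 1.
(z4) alone gives z4 = 1.
(~z5) alone gives z5 = 0.
(z6) alone gives z6 = 1.
Every clause is now satisfied; z1, z3 are unconstrained.

z1: 1; z2: 1; z3: 0; z4: 1; z5: 0; z6: 1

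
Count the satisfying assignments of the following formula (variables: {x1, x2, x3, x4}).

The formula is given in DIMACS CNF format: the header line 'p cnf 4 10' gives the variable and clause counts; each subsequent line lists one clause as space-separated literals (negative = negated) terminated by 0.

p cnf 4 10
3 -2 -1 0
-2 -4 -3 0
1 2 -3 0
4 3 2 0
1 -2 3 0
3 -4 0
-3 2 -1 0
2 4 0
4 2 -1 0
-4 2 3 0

2

There are 2^4 = 16 truth assignments over (x1, x2, x3, x4).
Check each against the 10 clauses (columns in the order x1, x2, x3, x4):
  F F F F  ✗ fails (x4 ∨ x3 ∨ x2)
  F F F T  ✗ fails (x3 ∨ ¬x4)
  F F T F  ✗ fails (x1 ∨ x2 ∨ ¬x3)
  F F T T  ✗ fails (x1 ∨ x2 ∨ ¬x3)
  F T F F  ✗ fails (x1 ∨ ¬x2 ∨ x3)
  F T F T  ✗ fails (x1 ∨ ¬x2 ∨ x3)
  F T T F  ✓ satisfies all
  F T T T  ✗ fails (¬x2 ∨ ¬x4 ∨ ¬x3)
  T F F F  ✗ fails (x4 ∨ x3 ∨ x2)
  T F F T  ✗ fails (x3 ∨ ¬x4)
  T F T F  ✗ fails (¬x3 ∨ x2 ∨ ¬x1)
  T F T T  ✗ fails (¬x3 ∨ x2 ∨ ¬x1)
  T T F F  ✗ fails (x3 ∨ ¬x2 ∨ ¬x1)
  T T F T  ✗ fails (x3 ∨ ¬x2 ∨ ¬x1)
  T T T F  ✓ satisfies all
  T T T T  ✗ fails (¬x2 ∨ ¬x4 ∨ ¬x3)
2 of the 16 rows are models.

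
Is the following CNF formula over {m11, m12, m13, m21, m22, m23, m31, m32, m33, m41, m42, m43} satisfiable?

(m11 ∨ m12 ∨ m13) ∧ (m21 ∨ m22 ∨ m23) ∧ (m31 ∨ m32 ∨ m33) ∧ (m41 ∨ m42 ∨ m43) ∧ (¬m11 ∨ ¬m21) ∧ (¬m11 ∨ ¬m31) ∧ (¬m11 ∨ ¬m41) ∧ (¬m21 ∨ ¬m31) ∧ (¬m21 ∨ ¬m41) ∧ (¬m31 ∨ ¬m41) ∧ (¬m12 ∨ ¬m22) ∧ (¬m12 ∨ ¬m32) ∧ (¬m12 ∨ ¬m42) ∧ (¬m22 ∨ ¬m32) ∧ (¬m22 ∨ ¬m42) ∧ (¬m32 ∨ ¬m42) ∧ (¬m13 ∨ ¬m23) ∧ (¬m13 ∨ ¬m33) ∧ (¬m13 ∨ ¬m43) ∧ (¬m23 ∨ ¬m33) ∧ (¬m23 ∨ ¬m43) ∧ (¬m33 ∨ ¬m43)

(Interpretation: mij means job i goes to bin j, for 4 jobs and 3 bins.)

No, unsatisfiable

Case m11 = False:
Case m12 = True:
(¬m22) alone gives m22 = False.
(¬m32) alone gives m32 = False.
(¬m42) alone gives m42 = False.
Case m21 = True:
(¬m31) alone gives m31 = False.
(m33) alone gives m33 = True.
(¬m41) alone gives m41 = False.
(m43) alone gives m43 = True.
But (¬m43) is also a unit clause — contradiction.
That branch fails; take m21 = False instead.
(m23) alone gives m23 = True.
(¬m13) alone gives m13 = False.
(¬m33) alone gives m33 = False.
(m31) alone gives m31 = True.
(¬m41) alone gives m41 = False.
(m43) alone gives m43 = True.
But (¬m43) is also a unit clause — contradiction.
Neither m21 = True nor m21 = False works.
That branch fails; take m12 = False instead.
(m13) alone gives m13 = True.
(¬m23) alone gives m23 = False.
(¬m33) alone gives m33 = False.
(¬m43) alone gives m43 = False.
Case m21 = True:
(¬m31) alone gives m31 = False.
(m32) alone gives m32 = True.
(¬m41) alone gives m41 = False.
(m42) alone gives m42 = True.
But (¬m42) is also a unit clause — contradiction.
That branch fails; take m21 = False instead.
(m22) alone gives m22 = True.
(¬m32) alone gives m32 = False.
(m31) alone gives m31 = True.
(¬m41) alone gives m41 = False.
(m42) alone gives m42 = True.
But (¬m42) is also a unit clause — contradiction.
Neither m21 = True nor m21 = False works.
Neither m12 = True nor m12 = False works.
That branch fails; take m11 = True instead.
(¬m21) alone gives m21 = False.
(¬m31) alone gives m31 = False.
(¬m41) alone gives m41 = False.
Case m22 = True:
(¬m12) alone gives m12 = False.
(¬m32) alone gives m32 = False.
(m33) alone gives m33 = True.
(¬m42) alone gives m42 = False.
(m43) alone gives m43 = True.
But (¬m43) is also a unit clause — contradiction.
That branch fails; take m22 = False instead.
(m23) alone gives m23 = True.
(¬m13) alone gives m13 = False.
(¬m33) alone gives m33 = False.
(m32) alone gives m32 = True.
(¬m12) alone gives m12 = False.
(¬m42) alone gives m42 = False.
(m43) alone gives m43 = True.
But (¬m43) is also a unit clause — contradiction.
Neither m22 = True nor m22 = False works.
Neither m11 = True nor m11 = False works.
No assignment satisfies every clause.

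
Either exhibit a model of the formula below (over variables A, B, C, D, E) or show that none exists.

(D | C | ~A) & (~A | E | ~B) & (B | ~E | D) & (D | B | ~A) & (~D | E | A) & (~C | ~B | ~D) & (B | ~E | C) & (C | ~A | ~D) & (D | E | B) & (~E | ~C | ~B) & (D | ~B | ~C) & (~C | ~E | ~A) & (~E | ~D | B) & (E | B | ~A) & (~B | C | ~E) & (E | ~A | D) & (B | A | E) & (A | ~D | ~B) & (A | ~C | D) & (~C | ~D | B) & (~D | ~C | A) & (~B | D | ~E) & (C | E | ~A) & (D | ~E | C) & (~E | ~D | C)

A: 0; B: 1; C: 0; D: 0; E: 0

Case D = 0:
Case C = 0:
From the singleton clause (~A), A = 0.
From the singleton clause (~E), E = 0.
From the singleton clause (B), B = 1.
Every clause now holds.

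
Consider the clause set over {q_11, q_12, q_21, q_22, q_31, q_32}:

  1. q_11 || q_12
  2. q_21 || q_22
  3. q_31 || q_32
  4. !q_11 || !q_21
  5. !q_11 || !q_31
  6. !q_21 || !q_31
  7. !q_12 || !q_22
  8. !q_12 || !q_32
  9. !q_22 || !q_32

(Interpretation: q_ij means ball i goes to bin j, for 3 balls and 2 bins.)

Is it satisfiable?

No, unsatisfiable

Case q_11 = true:
Unit clause (!q_21) forces q_21 = false.
Unit clause (q_22) forces q_22 = true.
Unit clause (!q_31) forces q_31 = false.
Unit clause (q_32) forces q_32 = true.
That conflicts with the unit clause (!q_32).
Backtrack on q_11: now try q_11 = false.
Unit clause (q_12) forces q_12 = true.
Unit clause (!q_22) forces q_22 = false.
Unit clause (q_21) forces q_21 = true.
Unit clause (!q_31) forces q_31 = false.
Unit clause (q_32) forces q_32 = true.
That conflicts with the unit clause (!q_32).
Both values of q_11 lead to a conflict.
No assignment satisfies every clause.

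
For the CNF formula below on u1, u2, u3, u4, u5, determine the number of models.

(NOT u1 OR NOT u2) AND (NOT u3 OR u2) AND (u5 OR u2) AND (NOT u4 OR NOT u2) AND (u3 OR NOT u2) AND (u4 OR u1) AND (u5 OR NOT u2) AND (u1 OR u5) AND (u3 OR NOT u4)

1

There are 2^5 = 32 truth assignments over (u1, u2, u3, u4, u5).
Split on u2. With u2 = true, the clauses containing u2 are satisfied and NOT u2 drops from the rest; 0 of the 2^4 = 16 assignments to the other variables satisfy what remains.
With u2 = false, by the same count on the reduced clause set, 1 assignment works.
(One model: u1=T, u2=F, u3=F, u4=F, u5=T.)
Total: 0 + 1 = 1.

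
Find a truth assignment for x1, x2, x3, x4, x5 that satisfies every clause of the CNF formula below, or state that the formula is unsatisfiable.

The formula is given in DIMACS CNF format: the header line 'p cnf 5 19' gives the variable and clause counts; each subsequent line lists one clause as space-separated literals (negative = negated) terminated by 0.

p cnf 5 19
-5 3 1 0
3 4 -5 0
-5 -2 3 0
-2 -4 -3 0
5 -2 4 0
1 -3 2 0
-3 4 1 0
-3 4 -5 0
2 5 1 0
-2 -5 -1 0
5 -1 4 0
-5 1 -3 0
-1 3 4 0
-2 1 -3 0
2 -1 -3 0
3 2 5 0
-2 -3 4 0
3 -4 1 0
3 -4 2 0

Branch on x5: set x5 = False.
Branch on x2: set x2 = True.
(x4) alone gives x4 = True.
(¬x3) alone gives x3 = False.
(x1) alone gives x1 = True.
This assignment satisfies each clause.

x1: True, x2: True, x3: False, x4: True, x5: False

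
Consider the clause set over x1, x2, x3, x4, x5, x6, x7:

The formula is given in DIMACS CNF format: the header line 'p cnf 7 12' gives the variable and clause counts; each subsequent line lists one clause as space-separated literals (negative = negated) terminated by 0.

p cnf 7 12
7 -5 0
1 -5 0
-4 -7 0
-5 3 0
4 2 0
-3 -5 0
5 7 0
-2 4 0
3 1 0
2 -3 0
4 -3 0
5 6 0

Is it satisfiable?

Suppose x7 = True.
(¬x4) alone gives x4 = False.
(x2) alone gives x2 = True.
That conflicts with the unit clause (¬x2).
Backtrack on x7: now try x7 = False.
(¬x5) alone gives x5 = False.
That conflicts with the unit clause (x5).
Both values of x7 lead to a conflict.
No assignment satisfies every clause.

No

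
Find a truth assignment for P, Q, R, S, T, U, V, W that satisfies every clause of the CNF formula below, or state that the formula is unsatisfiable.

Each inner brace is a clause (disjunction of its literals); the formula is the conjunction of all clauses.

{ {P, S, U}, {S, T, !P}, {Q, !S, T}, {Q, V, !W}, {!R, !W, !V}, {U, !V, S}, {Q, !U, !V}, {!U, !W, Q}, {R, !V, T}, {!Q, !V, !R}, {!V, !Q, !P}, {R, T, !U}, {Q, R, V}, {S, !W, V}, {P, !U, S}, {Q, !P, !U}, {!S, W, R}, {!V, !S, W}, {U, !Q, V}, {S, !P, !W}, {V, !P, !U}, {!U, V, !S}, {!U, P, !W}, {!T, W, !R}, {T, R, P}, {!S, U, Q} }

P ↦ false; Q ↦ true; R ↦ false; S ↦ true; T ↦ true; U ↦ false; V ↦ true; W ↦ true

Suppose P = false.
Suppose S = true.
Suppose Q = true.
Suppose V = true.
(!R) alone gives R = false.
(T) alone gives T = true.
(W) alone gives W = true.
(!U) alone gives U = false.
All clauses are satisfied.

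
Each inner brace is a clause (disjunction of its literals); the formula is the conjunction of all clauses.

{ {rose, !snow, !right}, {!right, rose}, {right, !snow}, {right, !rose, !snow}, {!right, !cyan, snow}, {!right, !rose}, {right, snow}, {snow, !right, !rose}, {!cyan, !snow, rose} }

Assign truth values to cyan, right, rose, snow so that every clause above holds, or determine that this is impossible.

UNSATISFIABLE

Try right = false.
(!snow) alone gives snow = false.
That conflicts with the unit clause (snow).
So right must be the other value — set right = true.
(rose) alone gives rose = true.
That conflicts with the unit clause (!rose).
Neither right = true nor right = false works.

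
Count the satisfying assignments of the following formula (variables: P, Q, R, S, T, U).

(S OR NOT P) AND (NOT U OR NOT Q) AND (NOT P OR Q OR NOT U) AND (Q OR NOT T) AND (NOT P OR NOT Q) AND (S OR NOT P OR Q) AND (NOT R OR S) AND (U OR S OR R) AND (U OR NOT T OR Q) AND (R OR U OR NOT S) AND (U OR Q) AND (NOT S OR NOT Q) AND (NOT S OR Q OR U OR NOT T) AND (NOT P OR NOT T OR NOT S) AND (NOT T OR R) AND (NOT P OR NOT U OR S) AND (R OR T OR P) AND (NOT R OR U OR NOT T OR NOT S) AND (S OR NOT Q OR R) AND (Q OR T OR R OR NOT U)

There are 2^6 = 64 truth assignments over (P, Q, R, S, T, U).
Split on P. With P = true, the clauses containing P are satisfied and NOT P drops from the rest; 0 of the 2^5 = 32 assignments to the other variables satisfy what remains.
With P = false, by the same count on the reduced clause set, 1 assignment works.
(One model: P=F, Q=F, R=T, S=T, T=F, U=T.)
Total: 0 + 1 = 1.

1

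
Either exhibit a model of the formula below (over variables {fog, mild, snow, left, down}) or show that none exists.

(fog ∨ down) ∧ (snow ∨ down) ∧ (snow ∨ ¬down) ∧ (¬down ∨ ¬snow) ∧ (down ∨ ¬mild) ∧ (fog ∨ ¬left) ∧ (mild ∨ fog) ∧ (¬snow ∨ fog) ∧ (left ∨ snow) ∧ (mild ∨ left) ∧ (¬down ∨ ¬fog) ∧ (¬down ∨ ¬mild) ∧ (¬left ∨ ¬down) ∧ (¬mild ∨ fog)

fog=True; mild=False; snow=True; left=True; down=False

Suppose fog = True.
The clause (¬down) is unit, so down = False.
The clause (snow) is unit, so snow = True.
The clause (¬mild) is unit, so mild = False.
The clause (left) is unit, so left = True.
Every clause now holds.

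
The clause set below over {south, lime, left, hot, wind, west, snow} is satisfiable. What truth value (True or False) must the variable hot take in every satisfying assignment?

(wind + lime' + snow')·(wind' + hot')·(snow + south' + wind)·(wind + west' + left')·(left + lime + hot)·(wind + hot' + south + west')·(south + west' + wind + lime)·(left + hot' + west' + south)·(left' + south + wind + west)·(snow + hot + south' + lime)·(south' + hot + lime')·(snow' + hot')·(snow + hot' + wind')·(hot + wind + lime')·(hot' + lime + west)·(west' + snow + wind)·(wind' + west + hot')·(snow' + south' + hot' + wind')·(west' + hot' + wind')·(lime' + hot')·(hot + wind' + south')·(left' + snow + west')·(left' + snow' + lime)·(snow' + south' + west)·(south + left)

Suppose hot = 1.
From the singleton clause (wind'), wind = 0.
From the singleton clause (snow'), snow = 0.
From the singleton clause (south'), south = 0.
From the singleton clause (west'), west = 0.
From the singleton clause (left'), left = 0.
But (left) is also a unit clause — contradiction.
So every satisfying assignment has hot = False.

False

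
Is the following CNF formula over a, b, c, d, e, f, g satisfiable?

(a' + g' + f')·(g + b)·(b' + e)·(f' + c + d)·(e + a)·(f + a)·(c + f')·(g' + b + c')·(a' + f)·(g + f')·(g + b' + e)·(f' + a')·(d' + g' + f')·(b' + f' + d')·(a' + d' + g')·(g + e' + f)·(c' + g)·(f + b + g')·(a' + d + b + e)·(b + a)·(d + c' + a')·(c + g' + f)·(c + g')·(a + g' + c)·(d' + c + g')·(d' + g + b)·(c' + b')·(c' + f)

No, unsatisfiable

Case g = 1:
Unit clause (c) forces c = 1.
Unit clause (b) forces b = 1.
But (b') is also a unit clause — contradiction.
So g must be the other value — set g = 0.
Unit clause (b) forces b = 1.
Unit clause (e) forces e = 1.
Unit clause (f') forces f = 0.
But (f) is also a unit clause — contradiction.
Both values of g lead to a conflict.
No assignment satisfies every clause.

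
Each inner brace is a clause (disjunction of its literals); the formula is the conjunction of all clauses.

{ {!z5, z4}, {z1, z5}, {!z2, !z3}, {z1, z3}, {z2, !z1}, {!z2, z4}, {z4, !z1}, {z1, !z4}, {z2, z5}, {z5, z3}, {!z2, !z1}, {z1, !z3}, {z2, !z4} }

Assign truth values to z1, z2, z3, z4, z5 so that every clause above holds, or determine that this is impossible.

UNSATISFIABLE

Suppose z5 = false.
From the singleton clause (z1), z1 = true.
From the singleton clause (z2), z2 = true.
Now (!z2) is unsatisfied and unit — conflict.
Undo z5 and try z5 = true.
From the singleton clause (z4), z4 = true.
From the singleton clause (z1), z1 = true.
From the singleton clause (z2), z2 = true.
Now (!z2) is unsatisfied and unit — conflict.
Both values of z5 lead to a conflict.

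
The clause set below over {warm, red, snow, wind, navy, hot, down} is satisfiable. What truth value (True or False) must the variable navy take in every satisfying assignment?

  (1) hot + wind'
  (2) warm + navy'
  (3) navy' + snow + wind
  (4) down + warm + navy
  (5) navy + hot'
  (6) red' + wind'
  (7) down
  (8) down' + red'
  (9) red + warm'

False

Suppose navy = 1.
(warm) alone gives warm = 1.
(down) alone gives down = 1.
(red') alone gives red = 0.
But (red) is also a unit clause — contradiction.
So every satisfying assignment has navy = False.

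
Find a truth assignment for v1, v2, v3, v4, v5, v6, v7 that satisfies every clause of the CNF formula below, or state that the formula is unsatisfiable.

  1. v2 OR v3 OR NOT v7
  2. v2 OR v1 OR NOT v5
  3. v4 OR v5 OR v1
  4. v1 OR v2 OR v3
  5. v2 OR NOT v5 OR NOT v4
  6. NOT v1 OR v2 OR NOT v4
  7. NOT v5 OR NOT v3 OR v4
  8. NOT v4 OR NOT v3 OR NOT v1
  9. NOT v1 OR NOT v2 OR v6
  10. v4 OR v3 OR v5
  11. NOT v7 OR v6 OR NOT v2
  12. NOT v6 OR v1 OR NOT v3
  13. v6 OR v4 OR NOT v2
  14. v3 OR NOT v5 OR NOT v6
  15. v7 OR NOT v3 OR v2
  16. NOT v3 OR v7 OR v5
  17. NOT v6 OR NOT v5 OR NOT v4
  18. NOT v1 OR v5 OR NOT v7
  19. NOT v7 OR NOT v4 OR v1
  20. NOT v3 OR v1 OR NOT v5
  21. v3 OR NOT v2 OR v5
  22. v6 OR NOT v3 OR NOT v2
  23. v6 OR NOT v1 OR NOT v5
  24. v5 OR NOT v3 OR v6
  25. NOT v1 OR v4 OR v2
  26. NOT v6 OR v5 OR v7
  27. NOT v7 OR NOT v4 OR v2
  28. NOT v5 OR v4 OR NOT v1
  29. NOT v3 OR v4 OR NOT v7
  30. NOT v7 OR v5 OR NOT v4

v1 ↦ false; v2 ↦ true; v3 ↦ false; v4 ↦ true; v5 ↦ true; v6 ↦ false; v7 ↦ false

Try v2 = true.
Try v1 = false.
Try v4 = true.
The clause (NOT v7) is unit, so v7 = false.
Try v6 = false.
The clause (NOT v3) is unit, so v3 = false.
The clause (v5) is unit, so v5 = true.
All clauses are satisfied.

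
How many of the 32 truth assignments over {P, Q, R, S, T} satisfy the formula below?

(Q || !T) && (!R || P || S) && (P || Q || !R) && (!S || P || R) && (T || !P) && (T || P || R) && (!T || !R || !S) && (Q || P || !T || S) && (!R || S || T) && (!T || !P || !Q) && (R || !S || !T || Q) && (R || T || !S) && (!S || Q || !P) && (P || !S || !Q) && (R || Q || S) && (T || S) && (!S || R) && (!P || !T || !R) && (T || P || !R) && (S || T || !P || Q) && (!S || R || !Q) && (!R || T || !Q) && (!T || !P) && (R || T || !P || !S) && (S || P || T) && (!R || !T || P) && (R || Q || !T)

1

There are 2^5 = 32 truth assignments over (P, Q, R, S, T).
Split on T. With T = true, the clauses containing T are satisfied and !T drops from the rest; 1 of the 2^4 = 16 assignments to the other variables satisfy what remains.
With T = false, by the same count on the reduced clause set, 0 assignments work.
Total: 1 + 0 = 1.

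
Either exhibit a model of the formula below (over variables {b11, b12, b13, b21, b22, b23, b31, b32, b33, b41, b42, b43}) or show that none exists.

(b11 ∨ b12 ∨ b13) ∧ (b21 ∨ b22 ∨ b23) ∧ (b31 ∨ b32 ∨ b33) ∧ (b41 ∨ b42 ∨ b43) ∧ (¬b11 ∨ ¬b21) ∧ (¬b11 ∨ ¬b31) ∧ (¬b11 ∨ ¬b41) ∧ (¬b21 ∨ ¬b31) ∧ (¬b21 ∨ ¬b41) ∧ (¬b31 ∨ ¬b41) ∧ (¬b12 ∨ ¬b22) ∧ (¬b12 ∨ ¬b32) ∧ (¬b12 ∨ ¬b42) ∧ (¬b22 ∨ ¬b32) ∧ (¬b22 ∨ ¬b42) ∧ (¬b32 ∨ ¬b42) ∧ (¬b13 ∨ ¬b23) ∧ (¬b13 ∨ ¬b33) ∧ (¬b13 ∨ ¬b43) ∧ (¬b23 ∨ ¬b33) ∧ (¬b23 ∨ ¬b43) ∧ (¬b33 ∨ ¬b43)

UNSATISFIABLE

Suppose b11 = False.
Suppose b12 = True.
(¬b22) alone gives b22 = False.
(¬b32) alone gives b32 = False.
(¬b42) alone gives b42 = False.
Suppose b21 = True.
(¬b31) alone gives b31 = False.
(b33) alone gives b33 = True.
(¬b41) alone gives b41 = False.
(b43) alone gives b43 = True.
But (¬b43) is also a unit clause — contradiction.
So b21 must be the other value — set b21 = False.
(b23) alone gives b23 = True.
(¬b13) alone gives b13 = False.
(¬b33) alone gives b33 = False.
(b31) alone gives b31 = True.
(¬b41) alone gives b41 = False.
(b43) alone gives b43 = True.
But (¬b43) is also a unit clause — contradiction.
Both values of b21 lead to a conflict.
So b12 must be the other value — set b12 = False.
(b13) alone gives b13 = True.
(¬b23) alone gives b23 = False.
(¬b33) alone gives b33 = False.
(¬b43) alone gives b43 = False.
Suppose b21 = True.
(¬b31) alone gives b31 = False.
(b32) alone gives b32 = True.
(¬b41) alone gives b41 = False.
(b42) alone gives b42 = True.
But (¬b42) is also a unit clause — contradiction.
So b21 must be the other value — set b21 = False.
(b22) alone gives b22 = True.
(¬b32) alone gives b32 = False.
(b31) alone gives b31 = True.
(¬b41) alone gives b41 = False.
(b42) alone gives b42 = True.
But (¬b42) is also a unit clause — contradiction.
Both values of b21 lead to a conflict.
Both values of b12 lead to a conflict.
So b11 must be the other value — set b11 = True.
(¬b21) alone gives b21 = False.
(¬b31) alone gives b31 = False.
(¬b41) alone gives b41 = False.
Suppose b22 = True.
(¬b12) alone gives b12 = False.
(¬b32) alone gives b32 = False.
(b33) alone gives b33 = True.
(¬b42) alone gives b42 = False.
(b43) alone gives b43 = True.
But (¬b43) is also a unit clause — contradiction.
So b22 must be the other value — set b22 = False.
(b23) alone gives b23 = True.
(¬b13) alone gives b13 = False.
(¬b33) alone gives b33 = False.
(b32) alone gives b32 = True.
(¬b12) alone gives b12 = False.
(¬b42) alone gives b42 = False.
(b43) alone gives b43 = True.
But (¬b43) is also a unit clause — contradiction.
Both values of b22 lead to a conflict.
Both values of b11 lead to a conflict.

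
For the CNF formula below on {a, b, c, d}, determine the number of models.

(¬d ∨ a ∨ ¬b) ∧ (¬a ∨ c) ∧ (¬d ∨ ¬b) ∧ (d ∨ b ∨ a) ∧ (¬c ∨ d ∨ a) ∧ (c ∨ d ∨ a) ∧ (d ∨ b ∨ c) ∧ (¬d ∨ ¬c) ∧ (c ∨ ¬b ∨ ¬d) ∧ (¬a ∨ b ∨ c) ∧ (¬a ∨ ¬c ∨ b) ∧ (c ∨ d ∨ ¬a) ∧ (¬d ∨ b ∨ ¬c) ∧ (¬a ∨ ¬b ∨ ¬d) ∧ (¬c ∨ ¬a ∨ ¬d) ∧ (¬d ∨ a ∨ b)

1

There are 2^4 = 16 truth assignments over (a, b, c, d).
Check each against the 16 clauses (columns in the order a, b, c, d):
  F F F F  ✗ fails (d ∨ b ∨ a)
  F F F T  ✗ fails (¬d ∨ a ∨ b)
  F F T F  ✗ fails (d ∨ b ∨ a)
  F F T T  ✗ fails (¬d ∨ ¬c)
  F T F F  ✗ fails (c ∨ d ∨ a)
  F T F T  ✗ fails (¬d ∨ a ∨ ¬b)
  F T T F  ✗ fails (¬c ∨ d ∨ a)
  F T T T  ✗ fails (¬d ∨ a ∨ ¬b)
  T F F F  ✗ fails (¬a ∨ c)
  T F F T  ✗ fails (¬a ∨ c)
  T F T F  ✗ fails (¬a ∨ ¬c ∨ b)
  T F T T  ✗ fails (¬d ∨ ¬c)
  T T F F  ✗ fails (¬a ∨ c)
  T T F T  ✗ fails (¬a ∨ c)
  T T T F  ✓ satisfies all
  T T T T  ✗ fails (¬d ∨ ¬b)
1 of the 16 rows is a model.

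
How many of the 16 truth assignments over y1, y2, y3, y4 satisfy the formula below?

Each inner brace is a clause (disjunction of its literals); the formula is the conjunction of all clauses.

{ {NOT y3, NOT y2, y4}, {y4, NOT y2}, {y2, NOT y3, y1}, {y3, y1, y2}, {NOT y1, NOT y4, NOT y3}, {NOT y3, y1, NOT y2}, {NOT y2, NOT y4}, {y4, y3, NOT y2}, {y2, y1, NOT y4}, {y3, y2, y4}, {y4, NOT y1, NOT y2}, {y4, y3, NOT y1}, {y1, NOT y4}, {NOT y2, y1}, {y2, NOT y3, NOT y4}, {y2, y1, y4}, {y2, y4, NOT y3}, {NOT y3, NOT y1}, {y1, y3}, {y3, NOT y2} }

1

There are 2^4 = 16 truth assignments over (y1, y2, y3, y4).
Check each against the 20 clauses (columns in the order y1, y2, y3, y4):
  F F F F  ✗ fails (y3 OR y1 OR y2)
  F F F T  ✗ fails (y3 OR y1 OR y2)
  F F T F  ✗ fails (y2 OR NOT y3 OR y1)
  F F T T  ✗ fails (y2 OR NOT y3 OR y1)
  F T F F  ✗ fails (y4 OR NOT y2)
  F T F T  ✗ fails (NOT y2 OR NOT y4)
  F T T F  ✗ fails (NOT y3 OR NOT y2 OR y4)
  F T T T  ✗ fails (NOT y3 OR y1 OR NOT y2)
  T F F F  ✗ fails (y3 OR y2 OR y4)
  T F F T  ✓ satisfies all
  T F T F  ✗ fails (y2 OR y4 OR NOT y3)
  T F T T  ✗ fails (NOT y1 OR NOT y4 OR NOT y3)
  T T F F  ✗ fails (y4 OR NOT y2)
  T T F T  ✗ fails (NOT y2 OR NOT y4)
  T T T F  ✗ fails (NOT y3 OR NOT y2 OR y4)
  T T T T  ✗ fails (NOT y1 OR NOT y4 OR NOT y3)
1 of the 16 rows is a model.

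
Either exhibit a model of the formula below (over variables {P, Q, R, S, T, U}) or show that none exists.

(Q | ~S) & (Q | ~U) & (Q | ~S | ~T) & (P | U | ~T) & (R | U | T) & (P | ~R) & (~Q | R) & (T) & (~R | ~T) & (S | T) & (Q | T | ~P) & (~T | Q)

From the singleton clause (T), T = 1.
From the singleton clause (~R), R = 0.
From the singleton clause (~Q), Q = 0.
But (Q) is also a unit clause — contradiction.

UNSATISFIABLE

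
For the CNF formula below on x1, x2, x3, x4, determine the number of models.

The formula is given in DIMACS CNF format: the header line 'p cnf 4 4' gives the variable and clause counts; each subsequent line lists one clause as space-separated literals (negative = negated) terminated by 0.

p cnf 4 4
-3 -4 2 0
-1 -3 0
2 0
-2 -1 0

4

There are 2^4 = 16 truth assignments over (x1, x2, x3, x4).
Check each against the 4 clauses (columns in the order x1, x2, x3, x4):
  F F F F  ✗ fails (x2)
  F F F T  ✗ fails (x2)
  F F T F  ✗ fails (x2)
  F F T T  ✗ fails (¬x3 ∨ ¬x4 ∨ x2)
  F T F F  ✓ satisfies all
  F T F T  ✓ satisfies all
  F T T F  ✓ satisfies all
  F T T T  ✓ satisfies all
  T F F F  ✗ fails (x2)
  T F F T  ✗ fails (x2)
  T F T F  ✗ fails (¬x1 ∨ ¬x3)
  T F T T  ✗ fails (¬x3 ∨ ¬x4 ∨ x2)
  T T F F  ✗ fails (¬x2 ∨ ¬x1)
  T T F T  ✗ fails (¬x2 ∨ ¬x1)
  T T T F  ✗ fails (¬x1 ∨ ¬x3)
  T T T T  ✗ fails (¬x1 ∨ ¬x3)
4 of the 16 rows are models.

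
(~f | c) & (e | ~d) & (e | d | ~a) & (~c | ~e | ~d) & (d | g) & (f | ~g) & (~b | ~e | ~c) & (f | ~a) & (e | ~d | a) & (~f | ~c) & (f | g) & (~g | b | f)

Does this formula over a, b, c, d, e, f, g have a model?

No, unsatisfiable

Case f = 0:
Unit clause (~g) forces g = 0.
Now (g) is unsatisfied and unit — conflict.
That branch fails; take f = 1 instead.
Unit clause (c) forces c = 1.
Now (~c) is unsatisfied and unit — conflict.
Both values of f lead to a conflict.
No assignment satisfies every clause.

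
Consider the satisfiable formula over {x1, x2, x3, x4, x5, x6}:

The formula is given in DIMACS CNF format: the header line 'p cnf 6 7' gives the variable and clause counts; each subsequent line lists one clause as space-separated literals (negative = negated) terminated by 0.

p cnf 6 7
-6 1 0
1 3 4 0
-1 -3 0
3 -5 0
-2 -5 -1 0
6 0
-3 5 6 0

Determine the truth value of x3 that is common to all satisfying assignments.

False

Suppose x3 = True.
From the singleton clause (¬x1), x1 = False.
From the singleton clause (¬x6), x6 = False.
That conflicts with the unit clause (x6).
So every satisfying assignment has x3 = False.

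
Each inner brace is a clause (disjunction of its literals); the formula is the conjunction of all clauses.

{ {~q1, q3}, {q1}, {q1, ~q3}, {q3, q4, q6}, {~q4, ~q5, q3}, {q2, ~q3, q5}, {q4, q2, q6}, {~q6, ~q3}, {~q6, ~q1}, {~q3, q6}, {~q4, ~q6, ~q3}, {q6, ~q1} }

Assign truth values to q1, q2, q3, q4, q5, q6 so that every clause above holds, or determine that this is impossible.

(q1) alone gives q1 = 1.
(q3) alone gives q3 = 1.
(~q6) alone gives q6 = 0.
That conflicts with the unit clause (q6).

UNSATISFIABLE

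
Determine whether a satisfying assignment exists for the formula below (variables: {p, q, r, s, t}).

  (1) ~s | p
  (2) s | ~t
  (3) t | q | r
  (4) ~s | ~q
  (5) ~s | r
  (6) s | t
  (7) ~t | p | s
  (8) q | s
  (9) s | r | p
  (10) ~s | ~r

No

Case s = 0:
(~t) alone gives t = 0.
Now (t) is unsatisfied and unit — conflict.
So s must be the other value — set s = 1.
(p) alone gives p = 1.
(~q) alone gives q = 0.
(r) alone gives r = 1.
Now (~r) is unsatisfied and unit — conflict.
Both values of s lead to a conflict.
No assignment satisfies every clause.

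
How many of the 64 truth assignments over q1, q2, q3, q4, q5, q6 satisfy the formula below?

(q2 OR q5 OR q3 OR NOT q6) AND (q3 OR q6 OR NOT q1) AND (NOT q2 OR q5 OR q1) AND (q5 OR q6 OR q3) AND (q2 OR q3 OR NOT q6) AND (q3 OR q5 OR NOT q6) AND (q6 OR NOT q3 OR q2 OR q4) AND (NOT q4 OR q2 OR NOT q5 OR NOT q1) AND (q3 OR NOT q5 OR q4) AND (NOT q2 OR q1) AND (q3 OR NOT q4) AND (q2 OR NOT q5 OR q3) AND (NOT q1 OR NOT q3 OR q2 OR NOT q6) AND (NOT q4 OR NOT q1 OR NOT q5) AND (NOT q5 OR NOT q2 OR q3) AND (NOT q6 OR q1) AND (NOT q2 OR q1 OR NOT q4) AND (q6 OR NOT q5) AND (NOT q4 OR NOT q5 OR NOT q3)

7

There are 2^6 = 64 truth assignments over (q1, q2, q3, q4, q5, q6).
Split on q4. With q4 = true, the clauses containing q4 are satisfied and NOT q4 drops from the rest; 4 of the 2^5 = 32 assignments to the other variables satisfy what remains.
With q4 = false, by the same count on the reduced clause set, 3 assignments work.
Total: 4 + 3 = 7.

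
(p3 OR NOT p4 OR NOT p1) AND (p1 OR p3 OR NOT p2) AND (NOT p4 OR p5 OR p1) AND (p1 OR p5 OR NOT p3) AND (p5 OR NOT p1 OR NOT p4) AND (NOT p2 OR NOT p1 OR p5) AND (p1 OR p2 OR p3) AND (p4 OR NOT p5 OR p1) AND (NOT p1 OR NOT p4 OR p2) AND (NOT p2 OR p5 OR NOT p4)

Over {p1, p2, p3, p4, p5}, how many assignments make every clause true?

9

There are 2^5 = 32 truth assignments over (p1, p2, p3, p4, p5).
Split on p5. With p5 = true, the clauses containing p5 are satisfied and NOT p5 drops from the rest; 7 of the 2^4 = 16 assignments to the other variables satisfy what remains.
With p5 = false, by the same count on the reduced clause set, 2 assignments work.
(One model: p1=F, p2=F, p3=T, p4=T, p5=T.)
Total: 7 + 2 = 9.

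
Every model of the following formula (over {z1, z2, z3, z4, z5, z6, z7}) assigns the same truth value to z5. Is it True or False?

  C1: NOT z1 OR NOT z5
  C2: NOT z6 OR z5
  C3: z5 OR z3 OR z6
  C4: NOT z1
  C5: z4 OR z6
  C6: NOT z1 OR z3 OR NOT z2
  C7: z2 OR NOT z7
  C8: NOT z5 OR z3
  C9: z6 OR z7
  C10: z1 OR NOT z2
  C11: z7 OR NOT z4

True

Suppose z5 = false.
The clause (NOT z6) is unit, so z6 = false.
The clause (z3) is unit, so z3 = true.
The clause (NOT z1) is unit, so z1 = false.
The clause (z4) is unit, so z4 = true.
The clause (z7) is unit, so z7 = true.
The clause (z2) is unit, so z2 = true.
That conflicts with the unit clause (NOT z2).
So every satisfying assignment has z5 = True.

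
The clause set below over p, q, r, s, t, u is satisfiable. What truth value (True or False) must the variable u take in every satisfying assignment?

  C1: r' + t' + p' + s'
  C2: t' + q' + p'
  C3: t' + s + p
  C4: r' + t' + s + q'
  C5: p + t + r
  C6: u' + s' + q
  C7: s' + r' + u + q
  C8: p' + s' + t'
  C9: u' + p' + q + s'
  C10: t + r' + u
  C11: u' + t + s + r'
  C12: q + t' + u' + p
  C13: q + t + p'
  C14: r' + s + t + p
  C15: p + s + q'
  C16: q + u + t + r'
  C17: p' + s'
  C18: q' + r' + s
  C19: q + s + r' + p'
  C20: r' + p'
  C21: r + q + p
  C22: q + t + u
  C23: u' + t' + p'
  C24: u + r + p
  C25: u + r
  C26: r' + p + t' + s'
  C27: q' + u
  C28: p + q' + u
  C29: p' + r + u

Suppose u = 0.
Unit clause (r) forces r = 1.
Unit clause (t) forces t = 1.
Unit clause (p') forces p = 0.
Unit clause (s) forces s = 1.
That conflicts with the unit clause (s').
So every satisfying assignment has u = True.

True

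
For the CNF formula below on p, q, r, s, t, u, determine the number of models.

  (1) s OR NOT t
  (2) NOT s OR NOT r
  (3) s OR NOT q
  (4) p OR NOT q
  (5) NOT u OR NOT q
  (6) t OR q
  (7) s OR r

6

There are 2^6 = 64 truth assignments over (p, q, r, s, t, u).
Split on r. With r = true, the clauses containing r are satisfied and NOT r drops from the rest; 0 of the 2^5 = 32 assignments to the other variables satisfy what remains.
With r = false, by the same count on the reduced clause set, 6 assignments work.
Total: 0 + 6 = 6.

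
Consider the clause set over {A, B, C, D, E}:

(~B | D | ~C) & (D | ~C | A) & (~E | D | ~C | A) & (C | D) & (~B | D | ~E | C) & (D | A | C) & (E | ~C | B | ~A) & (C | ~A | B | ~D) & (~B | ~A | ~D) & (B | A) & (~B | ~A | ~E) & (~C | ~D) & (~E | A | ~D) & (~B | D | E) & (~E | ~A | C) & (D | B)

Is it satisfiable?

Yes

Case C = 0:
(D) alone gives D = 1.
Case A = 0:
(B) alone gives B = 1.
(~E) alone gives E = 0.
This assignment satisfies each clause.
A satisfying assignment: A ↦ 0; B ↦ 1; C ↦ 0; D ↦ 1; E ↦ 0.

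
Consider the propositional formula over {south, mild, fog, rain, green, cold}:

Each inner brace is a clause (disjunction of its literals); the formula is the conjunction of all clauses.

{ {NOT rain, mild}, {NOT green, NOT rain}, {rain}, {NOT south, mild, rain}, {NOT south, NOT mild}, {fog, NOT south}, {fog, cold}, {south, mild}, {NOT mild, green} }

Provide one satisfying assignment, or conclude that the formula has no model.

UNSATISFIABLE

(rain) alone gives rain = true.
(mild) alone gives mild = true.
(NOT green) alone gives green = false.
But (green) is also a unit clause — contradiction.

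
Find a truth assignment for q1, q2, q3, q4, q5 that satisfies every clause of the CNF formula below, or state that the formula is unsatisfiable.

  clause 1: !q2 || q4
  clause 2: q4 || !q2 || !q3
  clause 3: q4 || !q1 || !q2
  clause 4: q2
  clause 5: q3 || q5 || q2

q1: false, q2: true, q3: true, q4: true, q5: true

From the singleton clause (q2), q2 = true.
From the singleton clause (q4), q4 = true.
Every clause is now satisfied; q1, q3, q5 are unconstrained.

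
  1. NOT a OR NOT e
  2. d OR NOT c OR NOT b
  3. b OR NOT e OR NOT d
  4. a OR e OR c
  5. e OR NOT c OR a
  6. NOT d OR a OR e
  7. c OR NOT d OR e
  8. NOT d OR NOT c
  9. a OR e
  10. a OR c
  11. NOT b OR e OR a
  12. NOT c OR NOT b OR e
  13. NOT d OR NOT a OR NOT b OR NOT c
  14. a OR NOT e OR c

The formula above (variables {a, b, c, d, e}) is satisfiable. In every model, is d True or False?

False

Suppose d = true.
Unit clause (NOT c) forces c = false.
Unit clause (e) forces e = true.
Unit clause (NOT a) forces a = false.
Now (a) is unsatisfied and unit — conflict.
So every satisfying assignment has d = False.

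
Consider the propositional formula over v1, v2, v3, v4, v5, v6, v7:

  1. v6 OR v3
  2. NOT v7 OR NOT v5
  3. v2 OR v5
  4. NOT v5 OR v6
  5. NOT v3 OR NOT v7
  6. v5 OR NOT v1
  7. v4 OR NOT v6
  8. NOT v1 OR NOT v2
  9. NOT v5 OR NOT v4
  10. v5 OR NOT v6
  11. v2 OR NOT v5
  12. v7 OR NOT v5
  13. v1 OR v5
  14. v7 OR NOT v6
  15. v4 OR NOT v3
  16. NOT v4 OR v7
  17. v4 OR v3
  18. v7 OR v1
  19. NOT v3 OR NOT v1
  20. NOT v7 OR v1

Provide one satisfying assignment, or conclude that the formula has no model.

UNSATISFIABLE

Suppose v6 = true.
The clause (v4) is unit, so v4 = true.
The clause (NOT v5) is unit, so v5 = false.
That conflicts with the unit clause (v5).
So v6 must be the other value — set v6 = false.
The clause (v3) is unit, so v3 = true.
The clause (NOT v5) is unit, so v5 = false.
The clause (v2) is unit, so v2 = true.
The clause (NOT v7) is unit, so v7 = false.
The clause (NOT v1) is unit, so v1 = false.
That conflicts with the unit clause (v1).
Both values of v6 lead to a conflict.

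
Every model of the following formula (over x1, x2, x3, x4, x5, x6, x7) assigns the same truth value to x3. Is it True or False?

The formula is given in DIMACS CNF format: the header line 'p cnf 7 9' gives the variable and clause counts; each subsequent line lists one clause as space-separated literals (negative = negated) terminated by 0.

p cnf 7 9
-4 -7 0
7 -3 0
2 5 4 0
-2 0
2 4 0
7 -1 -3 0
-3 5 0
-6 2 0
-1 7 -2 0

Suppose x3 = True.
The clause (x7) is unit, so x7 = True.
The clause (¬x4) is unit, so x4 = False.
The clause (¬x2) is unit, so x2 = False.
Now (x2) is unsatisfied and unit — conflict.
So every satisfying assignment has x3 = False.

False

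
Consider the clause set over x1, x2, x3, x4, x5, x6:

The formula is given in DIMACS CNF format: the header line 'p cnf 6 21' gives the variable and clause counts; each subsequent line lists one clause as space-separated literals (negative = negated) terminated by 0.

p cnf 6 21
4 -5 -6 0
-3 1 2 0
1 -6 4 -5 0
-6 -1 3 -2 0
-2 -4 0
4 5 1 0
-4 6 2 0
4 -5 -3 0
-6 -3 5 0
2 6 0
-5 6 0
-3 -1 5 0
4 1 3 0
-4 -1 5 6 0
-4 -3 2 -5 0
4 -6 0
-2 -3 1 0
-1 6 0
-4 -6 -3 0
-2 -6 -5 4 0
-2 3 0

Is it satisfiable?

Suppose x2 = False.
(x6) alone gives x6 = True.
(x4) alone gives x4 = True.
(¬x3) alone gives x3 = False.
No clause remains; x1, x5 are free.
A satisfying assignment: x1: False; x2: False; x3: False; x4: True; x5: False; x6: True.

Yes, satisfiable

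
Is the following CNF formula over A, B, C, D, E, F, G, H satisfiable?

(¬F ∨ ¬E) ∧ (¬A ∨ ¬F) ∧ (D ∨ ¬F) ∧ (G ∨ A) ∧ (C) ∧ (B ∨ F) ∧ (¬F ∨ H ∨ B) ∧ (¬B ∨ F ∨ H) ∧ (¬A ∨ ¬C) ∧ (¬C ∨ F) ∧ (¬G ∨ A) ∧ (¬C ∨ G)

(C) alone gives C = True.
(¬A) alone gives A = False.
(G) alone gives G = True.
That conflicts with the unit clause (¬G).
No assignment satisfies every clause.

Unsatisfiable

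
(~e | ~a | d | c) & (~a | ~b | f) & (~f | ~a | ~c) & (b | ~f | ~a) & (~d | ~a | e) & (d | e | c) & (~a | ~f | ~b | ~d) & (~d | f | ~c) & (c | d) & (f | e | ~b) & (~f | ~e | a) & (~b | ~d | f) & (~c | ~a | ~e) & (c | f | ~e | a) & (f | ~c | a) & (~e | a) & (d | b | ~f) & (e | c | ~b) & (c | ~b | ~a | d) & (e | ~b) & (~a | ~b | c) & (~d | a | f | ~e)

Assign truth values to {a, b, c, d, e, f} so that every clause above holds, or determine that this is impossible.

a=0, b=0, c=0, d=1, e=0, f=0

Suppose c = 0.
The clause (d) is unit, so d = 1.
Suppose a = 0.
The clause (~e) is unit, so e = 0.
The clause (~b) is unit, so b = 0.
No clause remains; f is free.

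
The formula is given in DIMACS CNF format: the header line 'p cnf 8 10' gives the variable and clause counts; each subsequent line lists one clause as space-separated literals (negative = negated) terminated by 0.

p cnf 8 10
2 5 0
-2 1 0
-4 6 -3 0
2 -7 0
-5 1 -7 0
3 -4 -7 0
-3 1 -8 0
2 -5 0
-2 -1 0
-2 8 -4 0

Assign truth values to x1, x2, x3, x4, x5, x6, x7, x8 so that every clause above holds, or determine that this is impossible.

UNSATISFIABLE

Try x2 = True.
Unit clause (x1) forces x1 = True.
That conflicts with the unit clause (¬x1).
Backtrack on x2: now try x2 = False.
Unit clause (x5) forces x5 = True.
That conflicts with the unit clause (¬x5).
Both values of x2 lead to a conflict.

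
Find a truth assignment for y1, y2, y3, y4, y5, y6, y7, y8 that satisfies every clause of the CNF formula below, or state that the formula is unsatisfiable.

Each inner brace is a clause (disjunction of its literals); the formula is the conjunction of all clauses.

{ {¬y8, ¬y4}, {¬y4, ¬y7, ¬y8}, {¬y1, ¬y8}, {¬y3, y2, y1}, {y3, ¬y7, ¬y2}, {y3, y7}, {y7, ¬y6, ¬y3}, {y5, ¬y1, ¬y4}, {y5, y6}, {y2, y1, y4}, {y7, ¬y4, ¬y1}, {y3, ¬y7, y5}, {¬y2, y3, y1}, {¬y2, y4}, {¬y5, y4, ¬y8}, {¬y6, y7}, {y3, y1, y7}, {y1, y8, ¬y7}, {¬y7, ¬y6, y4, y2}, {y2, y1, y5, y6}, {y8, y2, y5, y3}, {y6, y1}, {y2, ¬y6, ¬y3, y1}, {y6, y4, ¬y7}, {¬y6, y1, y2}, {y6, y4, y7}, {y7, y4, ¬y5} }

y1: True; y2: False; y3: False; y4: True; y5: True; y6: False; y7: True; y8: False

Case y8 = False:
Case y3 = False:
(y7) alone gives y7 = True.
(¬y2) alone gives y2 = False.
(y5) alone gives y5 = True.
(y1) alone gives y1 = True.
Case y6 = False:
(y4) alone gives y4 = True.
This assignment satisfies each clause.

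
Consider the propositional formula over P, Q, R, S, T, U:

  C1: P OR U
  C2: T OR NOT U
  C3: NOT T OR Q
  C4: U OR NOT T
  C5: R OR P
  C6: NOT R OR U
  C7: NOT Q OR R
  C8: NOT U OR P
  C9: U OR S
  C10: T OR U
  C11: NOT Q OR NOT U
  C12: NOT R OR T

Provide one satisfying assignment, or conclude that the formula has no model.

UNSATISFIABLE

Suppose P = true.
Suppose T = true.
Unit clause (Q) forces Q = true.
Unit clause (U) forces U = true.
Now (NOT U) is unsatisfied and unit — conflict.
Backtrack on T: now try T = false.
Unit clause (NOT U) forces U = false.
Now (U) is unsatisfied and unit — conflict.
Neither T = true nor T = false works.
Backtrack on P: now try P = false.
Unit clause (U) forces U = true.
Now (NOT U) is unsatisfied and unit — conflict.
Neither P = true nor P = false works.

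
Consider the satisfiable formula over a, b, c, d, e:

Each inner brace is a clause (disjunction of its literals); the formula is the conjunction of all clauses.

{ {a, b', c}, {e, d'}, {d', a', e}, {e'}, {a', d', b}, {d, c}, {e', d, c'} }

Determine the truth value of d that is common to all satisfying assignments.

Suppose d = 1.
From the singleton clause (e), e = 1.
Now (e') is unsatisfied and unit — conflict.
So every satisfying assignment has d = False.

False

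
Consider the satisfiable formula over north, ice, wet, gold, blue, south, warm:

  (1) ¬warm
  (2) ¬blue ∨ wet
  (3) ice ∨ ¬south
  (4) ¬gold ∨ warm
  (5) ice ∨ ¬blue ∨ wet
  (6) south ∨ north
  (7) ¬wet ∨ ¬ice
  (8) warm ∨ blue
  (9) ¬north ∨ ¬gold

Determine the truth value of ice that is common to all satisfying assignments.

Suppose ice = True.
Unit clause (¬warm) forces warm = False.
Unit clause (¬gold) forces gold = False.
Unit clause (¬wet) forces wet = False.
Unit clause (¬blue) forces blue = False.
But (blue) is also a unit clause — contradiction.
So every satisfying assignment has ice = False.

False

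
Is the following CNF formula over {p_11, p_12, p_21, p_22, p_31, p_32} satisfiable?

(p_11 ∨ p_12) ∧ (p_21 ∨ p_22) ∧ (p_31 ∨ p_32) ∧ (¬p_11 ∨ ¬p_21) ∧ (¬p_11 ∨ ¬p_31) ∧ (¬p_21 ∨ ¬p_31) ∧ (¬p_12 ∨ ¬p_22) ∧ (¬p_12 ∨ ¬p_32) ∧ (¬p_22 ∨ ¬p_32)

Try p_11 = True.
The clause (¬p_21) is unit, so p_21 = False.
The clause (p_22) is unit, so p_22 = True.
The clause (¬p_31) is unit, so p_31 = False.
The clause (p_32) is unit, so p_32 = True.
That conflicts with the unit clause (¬p_32).
So p_11 must be the other value — set p_11 = False.
The clause (p_12) is unit, so p_12 = True.
The clause (¬p_22) is unit, so p_22 = False.
The clause (p_21) is unit, so p_21 = True.
The clause (¬p_31) is unit, so p_31 = False.
The clause (p_32) is unit, so p_32 = True.
That conflicts with the unit clause (¬p_32).
Both values of p_11 lead to a conflict.
No assignment satisfies every clause.

Unsatisfiable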